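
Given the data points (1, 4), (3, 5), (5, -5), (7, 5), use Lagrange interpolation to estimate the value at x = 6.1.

Lagrange interpolation formula:
P(x) = Σ yᵢ × Lᵢ(x)
where Lᵢ(x) = Π_{j≠i} (x - xⱼ)/(xᵢ - xⱼ)

L_0(6.1) = (6.1 - 3)/(1 - 3) × (6.1 - 5)/(1 - 5) × (6.1 - 7)/(1 - 7) = 0.063937
L_1(6.1) = (6.1 - 1)/(3 - 1) × (6.1 - 5)/(3 - 5) × (6.1 - 7)/(3 - 7) = -0.315562
L_2(6.1) = (6.1 - 1)/(5 - 1) × (6.1 - 3)/(5 - 3) × (6.1 - 7)/(5 - 7) = 0.889313
L_3(6.1) = (6.1 - 1)/(7 - 1) × (6.1 - 3)/(7 - 3) × (6.1 - 5)/(7 - 5) = 0.362312

P(6.1) = 4×L_0(6.1) + 5×L_1(6.1) + (-5)×L_2(6.1) + 5×L_3(6.1)
P(6.1) = -3.957063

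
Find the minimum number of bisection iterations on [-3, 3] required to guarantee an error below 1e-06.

We need (b-a)/2^n ≤ 1e-06
(3 - (-3))/2^n ≤ 1e-06
6/2^n ≤ 1e-06
2^n ≥ 6000000
n ≥ log₂(6000000) = 22.52
n ≥ 23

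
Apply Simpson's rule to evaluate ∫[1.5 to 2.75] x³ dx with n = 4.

f(x) = x³
a = 1.5, b = 2.75, n = 4
h = (b - a)/n = 0.312500

Simpson's rule: (h/3)[f(x₀) + 4f(x₁) + 2f(x₂) + ... + f(xₙ)]

x_0 = 1.5000, f(x_0) = 3.375000, coefficient = 1
x_1 = 1.8125, f(x_1) = 5.954346, coefficient = 4
x_2 = 2.1250, f(x_2) = 9.595703, coefficient = 2
x_3 = 2.4375, f(x_3) = 14.482178, coefficient = 4
x_4 = 2.7500, f(x_4) = 20.796875, coefficient = 1

I ≈ (0.312500/3) × 125.109375 = 13.032227
Exact value: 13.032227
Error: 0.000000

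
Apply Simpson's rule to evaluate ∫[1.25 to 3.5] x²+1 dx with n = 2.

f(x) = x²+1
a = 1.25, b = 3.5, n = 2
h = (b - a)/n = 1.125000

Simpson's rule: (h/3)[f(x₀) + 4f(x₁) + 2f(x₂) + ... + f(xₙ)]

x_0 = 1.2500, f(x_0) = 2.562500, coefficient = 1
x_1 = 2.3750, f(x_1) = 6.640625, coefficient = 4
x_2 = 3.5000, f(x_2) = 13.250000, coefficient = 1

I ≈ (1.125000/3) × 42.375000 = 15.890625
Exact value: 15.890625
Error: 0.000000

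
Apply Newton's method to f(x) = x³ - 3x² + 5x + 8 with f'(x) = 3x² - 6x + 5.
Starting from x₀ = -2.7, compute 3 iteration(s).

f(x) = x³ - 3x² + 5x + 8
f'(x) = 3x² - 6x + 5
x₀ = -2.7

Newton-Raphson formula: x_{n+1} = x_n - f(x_n)/f'(x_n)

Iteration 1:
  f(-2.700000) = -47.053000
  f'(-2.700000) = 43.070000
  x_1 = -2.700000 - (-47.053000)/43.070000 = -1.607523
Iteration 2:
  f(-1.607523) = -11.944046
  f'(-1.607523) = 22.397523
  x_2 = -1.607523 - (-11.944046)/22.397523 = -1.074247
Iteration 3:
  f(-1.074247) = -2.072948
  f'(-1.074247) = 14.907506
  x_3 = -1.074247 - (-2.072948)/14.907506 = -0.935193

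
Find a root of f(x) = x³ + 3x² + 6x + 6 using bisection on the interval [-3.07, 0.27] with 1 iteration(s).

f(x) = x³ + 3x² + 6x + 6
Initial interval: [-3.07, 0.27]

Iteration 1:
  c_1 = (-3.070000 + 0.270000)/2 = -1.400000
  f(c_1) = f(-1.400000) = 0.736000
  f(a) × f(c) < 0, new interval: [-3.070000, -1.400000]

After 1 iteration(s), the approximation is c_1 = -1.400000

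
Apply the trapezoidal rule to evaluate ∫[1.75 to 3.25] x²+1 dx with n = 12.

f(x) = x²+1
a = 1.75, b = 3.25, n = 12
h = (b - a)/n = 0.125000

Trapezoidal rule: (h/2)[f(x₀) + 2f(x₁) + 2f(x₂) + ... + f(xₙ)]

x_0 = 1.7500, f(x_0) = 4.062500, coefficient = 1
x_1 = 1.8750, f(x_1) = 4.515625, coefficient = 2
x_2 = 2.0000, f(x_2) = 5.000000, coefficient = 2
x_3 = 2.1250, f(x_3) = 5.515625, coefficient = 2
x_4 = 2.2500, f(x_4) = 6.062500, coefficient = 2
x_5 = 2.3750, f(x_5) = 6.640625, coefficient = 2
x_6 = 2.5000, f(x_6) = 7.250000, coefficient = 2
x_7 = 2.6250, f(x_7) = 7.890625, coefficient = 2
x_8 = 2.7500, f(x_8) = 8.562500, coefficient = 2
x_9 = 2.8750, f(x_9) = 9.265625, coefficient = 2
x_10 = 3.0000, f(x_10) = 10.000000, coefficient = 2
x_11 = 3.1250, f(x_11) = 10.765625, coefficient = 2
x_12 = 3.2500, f(x_12) = 11.562500, coefficient = 1

I ≈ (0.125000/2) × 178.562500 = 11.160156
Exact value: 11.156250
Error: 0.003906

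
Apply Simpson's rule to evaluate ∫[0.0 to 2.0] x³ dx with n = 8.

f(x) = x³
a = 0.0, b = 2.0, n = 8
h = (b - a)/n = 0.250000

Simpson's rule: (h/3)[f(x₀) + 4f(x₁) + 2f(x₂) + ... + f(xₙ)]

x_0 = 0.0000, f(x_0) = 0.000000, coefficient = 1
x_1 = 0.2500, f(x_1) = 0.015625, coefficient = 4
x_2 = 0.5000, f(x_2) = 0.125000, coefficient = 2
x_3 = 0.7500, f(x_3) = 0.421875, coefficient = 4
x_4 = 1.0000, f(x_4) = 1.000000, coefficient = 2
x_5 = 1.2500, f(x_5) = 1.953125, coefficient = 4
x_6 = 1.5000, f(x_6) = 3.375000, coefficient = 2
x_7 = 1.7500, f(x_7) = 5.359375, coefficient = 4
x_8 = 2.0000, f(x_8) = 8.000000, coefficient = 1

I ≈ (0.250000/3) × 48.000000 = 4.000000
Exact value: 4.000000
Error: 0.000000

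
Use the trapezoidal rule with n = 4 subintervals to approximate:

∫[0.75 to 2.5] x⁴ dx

f(x) = x⁴
a = 0.75, b = 2.5, n = 4
h = (b - a)/n = 0.437500

Trapezoidal rule: (h/2)[f(x₀) + 2f(x₁) + 2f(x₂) + ... + f(xₙ)]

x_0 = 0.7500, f(x_0) = 0.316406, coefficient = 1
x_1 = 1.1875, f(x_1) = 1.988541, coefficient = 2
x_2 = 1.6250, f(x_2) = 6.972900, coefficient = 2
x_3 = 2.0625, f(x_3) = 18.095718, coefficient = 2
x_4 = 2.5000, f(x_4) = 39.062500, coefficient = 1

I ≈ (0.437500/2) × 93.493225 = 20.451643
Exact value: 19.483789
Error: 0.967854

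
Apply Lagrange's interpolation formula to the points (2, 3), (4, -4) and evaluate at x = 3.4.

Lagrange interpolation formula:
P(x) = Σ yᵢ × Lᵢ(x)
where Lᵢ(x) = Π_{j≠i} (x - xⱼ)/(xᵢ - xⱼ)

L_0(3.4) = (3.4 - 4)/(2 - 4) = 0.300000
L_1(3.4) = (3.4 - 2)/(4 - 2) = 0.700000

P(3.4) = 3×L_0(3.4) + (-4)×L_1(3.4)
P(3.4) = -1.900000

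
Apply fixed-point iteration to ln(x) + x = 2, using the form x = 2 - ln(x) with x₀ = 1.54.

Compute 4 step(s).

Equation: ln(x) + x = 2
Fixed-point form: x = 2 - ln(x)
x₀ = 1.54

x_1 = g(1.540000) = 1.568218
x_2 = g(1.568218) = 1.550060
x_3 = g(1.550060) = 1.561706
x_4 = g(1.561706) = 1.554221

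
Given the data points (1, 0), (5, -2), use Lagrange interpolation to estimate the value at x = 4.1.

Lagrange interpolation formula:
P(x) = Σ yᵢ × Lᵢ(x)
where Lᵢ(x) = Π_{j≠i} (x - xⱼ)/(xᵢ - xⱼ)

L_0(4.1) = (4.1 - 5)/(1 - 5) = 0.225000
L_1(4.1) = (4.1 - 1)/(5 - 1) = 0.775000

P(4.1) = 0×L_0(4.1) + (-2)×L_1(4.1)
P(4.1) = -1.550000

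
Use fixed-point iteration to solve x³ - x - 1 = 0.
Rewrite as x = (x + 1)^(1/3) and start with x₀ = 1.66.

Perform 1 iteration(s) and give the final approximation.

Equation: x³ - x - 1 = 0
Fixed-point form: x = (x + 1)^(1/3)
x₀ = 1.66

x_1 = g(1.660000) = 1.385566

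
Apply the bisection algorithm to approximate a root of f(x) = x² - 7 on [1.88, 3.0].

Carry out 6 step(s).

f(x) = x² - 7
Initial interval: [1.88, 3.0]

Iteration 1:
  c_1 = (1.880000 + 3.000000)/2 = 2.440000
  f(c_1) = f(2.440000) = -1.046400
  f(a) × f(c) ≥ 0, new interval: [2.440000, 3.000000]
Iteration 2:
  c_2 = (2.440000 + 3.000000)/2 = 2.720000
  f(c_2) = f(2.720000) = 0.398400
  f(a) × f(c) < 0, new interval: [2.440000, 2.720000]
Iteration 3:
  c_3 = (2.440000 + 2.720000)/2 = 2.580000
  f(c_3) = f(2.580000) = -0.343600
  f(a) × f(c) ≥ 0, new interval: [2.580000, 2.720000]
Iteration 4:
  c_4 = (2.580000 + 2.720000)/2 = 2.650000
  f(c_4) = f(2.650000) = 0.022500
  f(a) × f(c) < 0, new interval: [2.580000, 2.650000]
Iteration 5:
  c_5 = (2.580000 + 2.650000)/2 = 2.615000
  f(c_5) = f(2.615000) = -0.161775
  f(a) × f(c) ≥ 0, new interval: [2.615000, 2.650000]
Iteration 6:
  c_6 = (2.615000 + 2.650000)/2 = 2.632500
  f(c_6) = f(2.632500) = -0.069944
  f(a) × f(c) ≥ 0, new interval: [2.632500, 2.650000]

After 6 iteration(s), the approximation is c_6 = 2.632500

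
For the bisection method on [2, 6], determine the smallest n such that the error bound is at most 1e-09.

We need (b-a)/2^n ≤ 1e-09
(6 - 2)/2^n ≤ 1e-09
4/2^n ≤ 1e-09
2^n ≥ 4000000000
n ≥ log₂(4000000000) = 31.90
n ≥ 32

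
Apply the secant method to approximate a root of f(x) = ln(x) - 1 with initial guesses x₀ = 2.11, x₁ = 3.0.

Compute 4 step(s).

f(x) = ln(x) - 1
x₀ = 2.11, x₁ = 3.0

Secant formula: x_{n+1} = x_n - f(x_n)(x_n - x_{n-1})/(f(x_n) - f(x_{n-1}))

Iteration 1:
  f(2.110000) = -0.253312
  f(3.000000) = 0.098612
  x_2 = 3.000000 - 0.098612×(3.000000 - 2.110000)/(0.098612 - (-0.253312))
       = 2.750614
Iteration 2:
  f(3.000000) = 0.098612
  f(2.750614) = 0.011824
  x_3 = 2.750614 - 0.011824×(2.750614 - 3.000000)/(0.011824 - 0.098612)
       = 2.716637
Iteration 3:
  f(2.750614) = 0.011824
  f(2.716637) = -0.000605
  x_4 = 2.716637 - (-0.000605)×(2.716637 - 2.750614)/(-0.000605 - 0.011824)
       = 2.718292
Iteration 4:
  f(2.716637) = -0.000605
  f(2.718292) = 0.000004
  x_5 = 2.718292 - 0.000004×(2.718292 - 2.716637)/(0.000004 - (-0.000605))
       = 2.718282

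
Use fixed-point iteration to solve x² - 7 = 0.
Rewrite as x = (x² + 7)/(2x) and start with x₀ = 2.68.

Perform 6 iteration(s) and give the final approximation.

Equation: x² - 7 = 0
Fixed-point form: x = (x² + 7)/(2x)
x₀ = 2.68

x_1 = g(2.680000) = 2.645970
x_2 = g(2.645970) = 2.645751
x_3 = g(2.645751) = 2.645751
x_4 = g(2.645751) = 2.645751
x_5 = g(2.645751) = 2.645751
x_6 = g(2.645751) = 2.645751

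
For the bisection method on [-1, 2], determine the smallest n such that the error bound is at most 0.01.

We need (b-a)/2^n ≤ 0.01
(2 - (-1))/2^n ≤ 0.01
3/2^n ≤ 0.01
2^n ≥ 300
n ≥ log₂(300) = 8.23
n ≥ 9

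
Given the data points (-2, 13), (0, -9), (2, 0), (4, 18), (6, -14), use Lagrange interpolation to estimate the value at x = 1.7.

Lagrange interpolation formula:
P(x) = Σ yᵢ × Lᵢ(x)
where Lᵢ(x) = Π_{j≠i} (x - xⱼ)/(xᵢ - xⱼ)

L_0(1.7) = (1.7 - 0)/(-2 - 0) × (1.7 - 2)/(-2 - 2) × (1.7 - 4)/(-2 - 4) × (1.7 - 6)/(-2 - 6) = -0.013135
L_1(1.7) = (1.7 - (-2))/(0 - (-2)) × (1.7 - 2)/(0 - 2) × (1.7 - 4)/(0 - 4) × (1.7 - 6)/(0 - 6) = 0.114353
L_2(1.7) = (1.7 - (-2))/(2 - (-2)) × (1.7 - 0)/(2 - 0) × (1.7 - 4)/(2 - 4) × (1.7 - 6)/(2 - 6) = 0.972002
L_3(1.7) = (1.7 - (-2))/(4 - (-2)) × (1.7 - 0)/(4 - 0) × (1.7 - 2)/(4 - 2) × (1.7 - 6)/(4 - 6) = -0.084522
L_4(1.7) = (1.7 - (-2))/(6 - (-2)) × (1.7 - 0)/(6 - 0) × (1.7 - 2)/(6 - 2) × (1.7 - 4)/(6 - 4) = 0.011302

P(1.7) = 13×L_0(1.7) + (-9)×L_1(1.7) + 0×L_2(1.7) + 18×L_3(1.7) + (-14)×L_4(1.7)
P(1.7) = -2.879562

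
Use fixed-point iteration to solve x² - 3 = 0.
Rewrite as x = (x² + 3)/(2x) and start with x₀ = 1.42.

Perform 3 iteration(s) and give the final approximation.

Equation: x² - 3 = 0
Fixed-point form: x = (x² + 3)/(2x)
x₀ = 1.42

x_1 = g(1.420000) = 1.766338
x_2 = g(1.766338) = 1.732384
x_3 = g(1.732384) = 1.732051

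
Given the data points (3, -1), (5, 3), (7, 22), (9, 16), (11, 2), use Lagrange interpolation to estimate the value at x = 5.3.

Lagrange interpolation formula:
P(x) = Σ yᵢ × Lᵢ(x)
where Lᵢ(x) = Π_{j≠i} (x - xⱼ)/(xᵢ - xⱼ)

L_0(5.3) = (5.3 - 5)/(3 - 5) × (5.3 - 7)/(3 - 7) × (5.3 - 9)/(3 - 9) × (5.3 - 11)/(3 - 11) = -0.028010
L_1(5.3) = (5.3 - 3)/(5 - 3) × (5.3 - 7)/(5 - 7) × (5.3 - 9)/(5 - 9) × (5.3 - 11)/(5 - 11) = 0.858978
L_2(5.3) = (5.3 - 3)/(7 - 3) × (5.3 - 5)/(7 - 5) × (5.3 - 9)/(7 - 9) × (5.3 - 11)/(7 - 11) = 0.227377
L_3(5.3) = (5.3 - 3)/(9 - 3) × (5.3 - 5)/(9 - 5) × (5.3 - 7)/(9 - 7) × (5.3 - 11)/(9 - 11) = -0.069647
L_4(5.3) = (5.3 - 3)/(11 - 3) × (5.3 - 5)/(11 - 5) × (5.3 - 7)/(11 - 7) × (5.3 - 9)/(11 - 9) = 0.011302

P(5.3) = (-1)×L_0(5.3) + 3×L_1(5.3) + 22×L_2(5.3) + 16×L_3(5.3) + 2×L_4(5.3)
P(5.3) = 6.515484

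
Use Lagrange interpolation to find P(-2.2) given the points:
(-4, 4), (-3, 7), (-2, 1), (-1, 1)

Lagrange interpolation formula:
P(x) = Σ yᵢ × Lᵢ(x)
where Lᵢ(x) = Π_{j≠i} (x - xⱼ)/(xᵢ - xⱼ)

L_0(-2.2) = (-2.2 - (-3))/(-4 - (-3)) × (-2.2 - (-2))/(-4 - (-2)) × (-2.2 - (-1))/(-4 - (-1)) = -0.032000
L_1(-2.2) = (-2.2 - (-4))/(-3 - (-4)) × (-2.2 - (-2))/(-3 - (-2)) × (-2.2 - (-1))/(-3 - (-1)) = 0.216000
L_2(-2.2) = (-2.2 - (-4))/(-2 - (-4)) × (-2.2 - (-3))/(-2 - (-3)) × (-2.2 - (-1))/(-2 - (-1)) = 0.864000
L_3(-2.2) = (-2.2 - (-4))/(-1 - (-4)) × (-2.2 - (-3))/(-1 - (-3)) × (-2.2 - (-2))/(-1 - (-2)) = -0.048000

P(-2.2) = 4×L_0(-2.2) + 7×L_1(-2.2) + 1×L_2(-2.2) + 1×L_3(-2.2)
P(-2.2) = 2.200000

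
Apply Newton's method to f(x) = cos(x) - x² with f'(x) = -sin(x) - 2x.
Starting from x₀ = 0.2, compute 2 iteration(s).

f(x) = cos(x) - x²
f'(x) = -sin(x) - 2x
x₀ = 0.2

Newton-Raphson formula: x_{n+1} = x_n - f(x_n)/f'(x_n)

Iteration 1:
  f(0.200000) = 0.940067
  f'(0.200000) = -0.598669
  x_1 = 0.200000 - 0.940067/(-0.598669) = 1.770260
Iteration 2:
  f(1.770260) = -3.331965
  f'(1.770260) = -4.520693
  x_2 = 1.770260 - (-3.331965)/(-4.520693) = 1.033213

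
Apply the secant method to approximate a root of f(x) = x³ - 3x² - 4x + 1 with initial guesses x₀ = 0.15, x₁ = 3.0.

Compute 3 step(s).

f(x) = x³ - 3x² - 4x + 1
x₀ = 0.15, x₁ = 3.0

Secant formula: x_{n+1} = x_n - f(x_n)(x_n - x_{n-1})/(f(x_n) - f(x_{n-1}))

Iteration 1:
  f(0.150000) = 0.335875
  f(3.000000) = -11.000000
  x_2 = 3.000000 - (-11.000000)×(3.000000 - 0.150000)/(-11.000000 - 0.335875)
       = 0.234444
Iteration 2:
  f(3.000000) = -11.000000
  f(0.234444) = -0.089781
  x_3 = 0.234444 - (-0.089781)×(0.234444 - 3.000000)/(-0.089781 - (-11.000000))
       = 0.211686
Iteration 3:
  f(0.234444) = -0.089781
  f(0.211686) = 0.028310
  x_4 = 0.211686 - 0.028310×(0.211686 - 0.234444)/(0.028310 - (-0.089781))
       = 0.217142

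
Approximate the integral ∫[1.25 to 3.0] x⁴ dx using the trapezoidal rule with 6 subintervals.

f(x) = x⁴
a = 1.25, b = 3.0, n = 6
h = (b - a)/n = 0.291667

Trapezoidal rule: (h/2)[f(x₀) + 2f(x₁) + 2f(x₂) + ... + f(xₙ)]

x_0 = 1.2500, f(x_0) = 2.441406, coefficient = 1
x_1 = 1.5417, f(x_1) = 5.648875, coefficient = 2
x_2 = 1.8333, f(x_2) = 11.297068, coefficient = 2
x_3 = 2.1250, f(x_3) = 20.390869, coefficient = 2
x_4 = 2.4167, f(x_4) = 34.108845, coefficient = 2
x_5 = 2.7083, f(x_5) = 53.803244, coefficient = 2
x_6 = 3.0000, f(x_6) = 81.000000, coefficient = 1

I ≈ (0.291667/2) × 333.939206 = 48.699468
Exact value: 47.989648
Error: 0.709819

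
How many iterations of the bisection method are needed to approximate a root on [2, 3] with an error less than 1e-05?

We need (b-a)/2^n ≤ 1e-05
(3 - 2)/2^n ≤ 1e-05
1/2^n ≤ 1e-05
2^n ≥ 100000
n ≥ log₂(100000) = 16.61
n ≥ 17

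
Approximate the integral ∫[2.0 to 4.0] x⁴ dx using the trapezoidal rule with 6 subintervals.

f(x) = x⁴
a = 2.0, b = 4.0, n = 6
h = (b - a)/n = 0.333333

Trapezoidal rule: (h/2)[f(x₀) + 2f(x₁) + 2f(x₂) + ... + f(xₙ)]

x_0 = 2.0000, f(x_0) = 16.000000, coefficient = 1
x_1 = 2.3333, f(x_1) = 29.641975, coefficient = 2
x_2 = 2.6667, f(x_2) = 50.567901, coefficient = 2
x_3 = 3.0000, f(x_3) = 81.000000, coefficient = 2
x_4 = 3.3333, f(x_4) = 123.456790, coefficient = 2
x_5 = 3.6667, f(x_5) = 180.753086, coefficient = 2
x_6 = 4.0000, f(x_6) = 256.000000, coefficient = 1

I ≈ (0.333333/2) × 1202.839506 = 200.473251
Exact value: 198.400000
Error: 2.073251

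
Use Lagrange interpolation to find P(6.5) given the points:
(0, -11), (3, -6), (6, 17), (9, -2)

Lagrange interpolation formula:
P(x) = Σ yᵢ × Lᵢ(x)
where Lᵢ(x) = Π_{j≠i} (x - xⱼ)/(xᵢ - xⱼ)

L_0(6.5) = (6.5 - 3)/(0 - 3) × (6.5 - 6)/(0 - 6) × (6.5 - 9)/(0 - 9) = 0.027006
L_1(6.5) = (6.5 - 0)/(3 - 0) × (6.5 - 6)/(3 - 6) × (6.5 - 9)/(3 - 9) = -0.150463
L_2(6.5) = (6.5 - 0)/(6 - 0) × (6.5 - 3)/(6 - 3) × (6.5 - 9)/(6 - 9) = 1.053241
L_3(6.5) = (6.5 - 0)/(9 - 0) × (6.5 - 3)/(9 - 3) × (6.5 - 6)/(9 - 6) = 0.070216

P(6.5) = (-11)×L_0(6.5) + (-6)×L_1(6.5) + 17×L_2(6.5) + (-2)×L_3(6.5)
P(6.5) = 18.370370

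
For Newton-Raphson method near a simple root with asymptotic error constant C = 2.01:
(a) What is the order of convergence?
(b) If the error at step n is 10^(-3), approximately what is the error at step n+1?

(a) Newton-Raphson has quadratic (order 2) convergence near simple roots.
    This means |e_{n+1}| ≈ C|e_n|².

(b) With |e_n| = 10^(-3) and C = 2.01:
    |e_{n+1}| ≈ 2.01 × (10^(-3))² = 2.01 × 10^(-6)

(a) 2 (quadratic); (b) |e_{n+1}| ≈ 2.010e-06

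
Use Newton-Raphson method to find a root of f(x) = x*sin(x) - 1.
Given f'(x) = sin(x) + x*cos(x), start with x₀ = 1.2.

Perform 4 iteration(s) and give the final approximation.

f(x) = x*sin(x) - 1
f'(x) = sin(x) + x*cos(x)
x₀ = 1.2

Newton-Raphson formula: x_{n+1} = x_n - f(x_n)/f'(x_n)

Iteration 1:
  f(1.200000) = 0.118447
  f'(1.200000) = 1.366868
  x_1 = 1.200000 - 0.118447/1.366868 = 1.113344
Iteration 2:
  f(1.113344) = -0.001129
  f'(1.113344) = 1.388904
  x_2 = 1.113344 - (-0.001129)/1.388904 = 1.114157
Iteration 3:
  f(1.114157) = 0.000000
  f'(1.114157) = 1.388809
  x_3 = 1.114157 - 0.000000/1.388809 = 1.114157
Iteration 4:
  f(1.114157) = 0.000000
  f'(1.114157) = 1.388809
  x_4 = 1.114157 - 0.000000/1.388809 = 1.114157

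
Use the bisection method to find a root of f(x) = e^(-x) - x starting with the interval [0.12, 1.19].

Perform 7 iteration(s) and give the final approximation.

f(x) = e^(-x) - x
Initial interval: [0.12, 1.19]

Iteration 1:
  c_1 = (0.120000 + 1.190000)/2 = 0.655000
  f(c_1) = f(0.655000) = -0.135558
  f(a) × f(c) < 0, new interval: [0.120000, 0.655000]
Iteration 2:
  c_2 = (0.120000 + 0.655000)/2 = 0.387500
  f(c_2) = f(0.387500) = 0.291252
  f(a) × f(c) ≥ 0, new interval: [0.387500, 0.655000]
Iteration 3:
  c_3 = (0.387500 + 0.655000)/2 = 0.521250
  f(c_3) = f(0.521250) = 0.072528
  f(a) × f(c) ≥ 0, new interval: [0.521250, 0.655000]
Iteration 4:
  c_4 = (0.521250 + 0.655000)/2 = 0.588125
  f(c_4) = f(0.588125) = -0.032757
  f(a) × f(c) < 0, new interval: [0.521250, 0.588125]
Iteration 5:
  c_5 = (0.521250 + 0.588125)/2 = 0.554688
  f(c_5) = f(0.554688) = 0.019564
  f(a) × f(c) ≥ 0, new interval: [0.554688, 0.588125]
Iteration 6:
  c_6 = (0.554688 + 0.588125)/2 = 0.571406
  f(c_6) = f(0.571406) = -0.006676
  f(a) × f(c) < 0, new interval: [0.554688, 0.571406]
Iteration 7:
  c_7 = (0.554688 + 0.571406)/2 = 0.563047
  f(c_7) = f(0.563047) = 0.006424
  f(a) × f(c) ≥ 0, new interval: [0.563047, 0.571406]

After 7 iteration(s), the approximation is c_7 = 0.563047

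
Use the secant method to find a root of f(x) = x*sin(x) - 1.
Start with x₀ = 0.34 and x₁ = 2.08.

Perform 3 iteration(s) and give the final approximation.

f(x) = x*sin(x) - 1
x₀ = 0.34, x₁ = 2.08

Secant formula: x_{n+1} = x_n - f(x_n)(x_n - x_{n-1})/(f(x_n) - f(x_{n-1}))

Iteration 1:
  f(0.340000) = -0.886614
  f(2.080000) = 0.816117
  x_2 = 2.080000 - 0.816117×(2.080000 - 0.340000)/(0.816117 - (-0.886614))
       = 1.246020
Iteration 2:
  f(2.080000) = 0.816117
  f(1.246020) = 0.180881
  x_3 = 1.246020 - 0.180881×(1.246020 - 2.080000)/(0.180881 - 0.816117)
       = 1.008547
Iteration 3:
  f(1.246020) = 0.180881
  f(1.008547) = -0.146710
  x_4 = 1.008547 - (-0.146710)×(1.008547 - 1.246020)/(-0.146710 - 0.180881)
       = 1.114898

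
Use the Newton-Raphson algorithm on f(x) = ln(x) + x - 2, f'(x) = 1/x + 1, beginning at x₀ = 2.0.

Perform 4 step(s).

f(x) = ln(x) + x - 2
f'(x) = 1/x + 1
x₀ = 2.0

Newton-Raphson formula: x_{n+1} = x_n - f(x_n)/f'(x_n)

Iteration 1:
  f(2.000000) = 0.693147
  f'(2.000000) = 1.500000
  x_1 = 2.000000 - 0.693147/1.500000 = 1.537902
Iteration 2:
  f(1.537902) = -0.031679
  f'(1.537902) = 1.650237
  x_2 = 1.537902 - (-0.031679)/1.650237 = 1.557099
Iteration 3:
  f(1.557099) = -0.000077
  f'(1.557099) = 1.642220
  x_3 = 1.557099 - (-0.000077)/1.642220 = 1.557146
Iteration 4:
  f(1.557146) = 0.000000
  f'(1.557146) = 1.642201
  x_4 = 1.557146 - 0.000000/1.642201 = 1.557146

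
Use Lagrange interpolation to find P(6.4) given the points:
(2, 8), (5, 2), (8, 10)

Lagrange interpolation formula:
P(x) = Σ yᵢ × Lᵢ(x)
where Lᵢ(x) = Π_{j≠i} (x - xⱼ)/(xᵢ - xⱼ)

L_0(6.4) = (6.4 - 5)/(2 - 5) × (6.4 - 8)/(2 - 8) = -0.124444
L_1(6.4) = (6.4 - 2)/(5 - 2) × (6.4 - 8)/(5 - 8) = 0.782222
L_2(6.4) = (6.4 - 2)/(8 - 2) × (6.4 - 5)/(8 - 5) = 0.342222

P(6.4) = 8×L_0(6.4) + 2×L_1(6.4) + 10×L_2(6.4)
P(6.4) = 3.991111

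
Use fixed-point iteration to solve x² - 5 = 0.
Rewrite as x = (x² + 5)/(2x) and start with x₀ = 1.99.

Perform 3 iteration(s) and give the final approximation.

Equation: x² - 5 = 0
Fixed-point form: x = (x² + 5)/(2x)
x₀ = 1.99

x_1 = g(1.990000) = 2.251281
x_2 = g(2.251281) = 2.236119
x_3 = g(2.236119) = 2.236068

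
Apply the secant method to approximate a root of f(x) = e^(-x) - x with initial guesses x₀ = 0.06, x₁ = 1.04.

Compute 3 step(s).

f(x) = e^(-x) - x
x₀ = 0.06, x₁ = 1.04

Secant formula: x_{n+1} = x_n - f(x_n)(x_n - x_{n-1})/(f(x_n) - f(x_{n-1}))

Iteration 1:
  f(0.060000) = 0.881765
  f(1.040000) = -0.686545
  x_2 = 1.040000 - (-0.686545)×(1.040000 - 0.060000)/(-0.686545 - 0.881765)
       = 0.610994
Iteration 2:
  f(1.040000) = -0.686545
  f(0.610994) = -0.068183
  x_3 = 0.610994 - (-0.068183)×(0.610994 - 1.040000)/(-0.068183 - (-0.686545))
       = 0.563690
Iteration 3:
  f(0.610994) = -0.068183
  f(0.563690) = 0.005415
  x_4 = 0.563690 - 0.005415×(0.563690 - 0.610994)/(0.005415 - (-0.068183))
       = 0.567171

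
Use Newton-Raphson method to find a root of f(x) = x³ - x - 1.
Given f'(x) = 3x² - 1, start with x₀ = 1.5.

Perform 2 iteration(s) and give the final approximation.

f(x) = x³ - x - 1
f'(x) = 3x² - 1
x₀ = 1.5

Newton-Raphson formula: x_{n+1} = x_n - f(x_n)/f'(x_n)

Iteration 1:
  f(1.500000) = 0.875000
  f'(1.500000) = 5.750000
  x_1 = 1.500000 - 0.875000/5.750000 = 1.347826
Iteration 2:
  f(1.347826) = 0.100682
  f'(1.347826) = 4.449905
  x_2 = 1.347826 - 0.100682/4.449905 = 1.325200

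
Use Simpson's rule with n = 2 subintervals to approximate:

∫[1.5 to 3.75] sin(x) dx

f(x) = sin(x)
a = 1.5, b = 3.75, n = 2
h = (b - a)/n = 1.125000

Simpson's rule: (h/3)[f(x₀) + 4f(x₁) + 2f(x₂) + ... + f(xₙ)]

x_0 = 1.5000, f(x_0) = 0.997495, coefficient = 1
x_1 = 2.6250, f(x_1) = 0.493920, coefficient = 4
x_2 = 3.7500, f(x_2) = -0.571561, coefficient = 1

I ≈ (1.125000/3) × 2.401615 = 0.900606
Exact value: 0.891297
Error: 0.009309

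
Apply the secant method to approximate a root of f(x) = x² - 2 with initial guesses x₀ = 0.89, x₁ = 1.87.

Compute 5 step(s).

f(x) = x² - 2
x₀ = 0.89, x₁ = 1.87

Secant formula: x_{n+1} = x_n - f(x_n)(x_n - x_{n-1})/(f(x_n) - f(x_{n-1}))

Iteration 1:
  f(0.890000) = -1.207900
  f(1.870000) = 1.496900
  x_2 = 1.870000 - 1.496900×(1.870000 - 0.890000)/(1.496900 - (-1.207900))
       = 1.327645
Iteration 2:
  f(1.870000) = 1.496900
  f(1.327645) = -0.237359
  x_3 = 1.327645 - (-0.237359)×(1.327645 - 1.870000)/(-0.237359 - 1.496900)
       = 1.401874
Iteration 3:
  f(1.327645) = -0.237359
  f(1.401874) = -0.034749
  x_4 = 1.401874 - (-0.034749)×(1.401874 - 1.327645)/(-0.034749 - (-0.237359))
       = 1.414605
Iteration 4:
  f(1.401874) = -0.034749
  f(1.414605) = 0.001107
  x_5 = 1.414605 - 0.001107×(1.414605 - 1.401874)/(0.001107 - (-0.034749))
       = 1.414212
Iteration 5:
  f(1.414605) = 0.001107
  f(1.414212) = -0.000005
  x_6 = 1.414212 - (-0.000005)×(1.414212 - 1.414605)/(-0.000005 - 0.001107)
       = 1.414214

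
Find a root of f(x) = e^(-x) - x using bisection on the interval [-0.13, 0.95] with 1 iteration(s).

f(x) = e^(-x) - x
Initial interval: [-0.13, 0.95]

Iteration 1:
  c_1 = (-0.130000 + 0.950000)/2 = 0.410000
  f(c_1) = f(0.410000) = 0.253650
  f(a) × f(c) ≥ 0, new interval: [0.410000, 0.950000]

After 1 iteration(s), the approximation is c_1 = 0.410000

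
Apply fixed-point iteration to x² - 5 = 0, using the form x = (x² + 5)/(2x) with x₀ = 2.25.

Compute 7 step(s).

Equation: x² - 5 = 0
Fixed-point form: x = (x² + 5)/(2x)
x₀ = 2.25

x_1 = g(2.250000) = 2.236111
x_2 = g(2.236111) = 2.236068
x_3 = g(2.236068) = 2.236068
x_4 = g(2.236068) = 2.236068
x_5 = g(2.236068) = 2.236068
x_6 = g(2.236068) = 2.236068
x_7 = g(2.236068) = 2.236068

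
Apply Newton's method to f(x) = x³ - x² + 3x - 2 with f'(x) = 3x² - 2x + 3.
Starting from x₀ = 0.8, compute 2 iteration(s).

f(x) = x³ - x² + 3x - 2
f'(x) = 3x² - 2x + 3
x₀ = 0.8

Newton-Raphson formula: x_{n+1} = x_n - f(x_n)/f'(x_n)

Iteration 1:
  f(0.800000) = 0.272000
  f'(0.800000) = 3.320000
  x_1 = 0.800000 - 0.272000/3.320000 = 0.718072
Iteration 2:
  f(0.718072) = 0.008847
  f'(0.718072) = 3.110739
  x_2 = 0.718072 - 0.008847/3.110739 = 0.715228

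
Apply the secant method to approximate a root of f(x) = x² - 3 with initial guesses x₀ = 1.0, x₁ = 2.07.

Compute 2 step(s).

f(x) = x² - 3
x₀ = 1.0, x₁ = 2.07

Secant formula: x_{n+1} = x_n - f(x_n)(x_n - x_{n-1})/(f(x_n) - f(x_{n-1}))

Iteration 1:
  f(1.000000) = -2.000000
  f(2.070000) = 1.284900
  x_2 = 2.070000 - 1.284900×(2.070000 - 1.000000)/(1.284900 - (-2.000000))
       = 1.651466
Iteration 2:
  f(2.070000) = 1.284900
  f(1.651466) = -0.272661
  x_3 = 1.651466 - (-0.272661)×(1.651466 - 2.070000)/(-0.272661 - 1.284900)
       = 1.724733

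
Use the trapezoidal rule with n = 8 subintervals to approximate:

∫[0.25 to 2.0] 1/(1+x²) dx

f(x) = 1/(1+x²)
a = 0.25, b = 2.0, n = 8
h = (b - a)/n = 0.218750

Trapezoidal rule: (h/2)[f(x₀) + 2f(x₁) + 2f(x₂) + ... + f(xₙ)]

x_0 = 0.2500, f(x_0) = 0.941176, coefficient = 1
x_1 = 0.4688, f(x_1) = 0.819856, coefficient = 2
x_2 = 0.6875, f(x_2) = 0.679045, coefficient = 2
x_3 = 0.9062, f(x_3) = 0.549062, coefficient = 2
x_4 = 1.1250, f(x_4) = 0.441379, coefficient = 2
x_5 = 1.3438, f(x_5) = 0.356422, coefficient = 2
x_6 = 1.5625, f(x_6) = 0.290579, coefficient = 2
x_7 = 1.7812, f(x_7) = 0.239644, coefficient = 2
x_8 = 2.0000, f(x_8) = 0.200000, coefficient = 1

I ≈ (0.218750/2) × 7.893150 = 0.863313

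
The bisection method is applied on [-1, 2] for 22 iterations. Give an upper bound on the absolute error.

Bisection error bound: |error| ≤ (b-a)/2^n
|error| ≤ (2 - (-1))/2^22 = 3/2^22
|error| ≤ 0.0000007153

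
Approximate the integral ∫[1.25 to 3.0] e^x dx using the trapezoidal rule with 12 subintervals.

f(x) = e^x
a = 1.25, b = 3.0, n = 12
h = (b - a)/n = 0.145833

Trapezoidal rule: (h/2)[f(x₀) + 2f(x₁) + 2f(x₂) + ... + f(xₙ)]

x_0 = 1.2500, f(x_0) = 3.490343, coefficient = 1
x_1 = 1.3958, f(x_1) = 4.038338, coefficient = 2
x_2 = 1.5417, f(x_2) = 4.672371, coefficient = 2
x_3 = 1.6875, f(x_3) = 5.405949, coefficient = 2
x_4 = 1.8333, f(x_4) = 6.254701, coefficient = 2
x_5 = 1.9792, f(x_5) = 7.236710, coefficient = 2
x_6 = 2.1250, f(x_6) = 8.372897, coefficient = 2
x_7 = 2.2708, f(x_7) = 9.687470, coefficient = 2
x_8 = 2.4167, f(x_8) = 11.208436, coefficient = 2
x_9 = 2.5625, f(x_9) = 12.968197, coefficient = 2
x_10 = 2.7083, f(x_10) = 15.004248, coefficient = 2
x_11 = 2.8542, f(x_11) = 17.359965, coefficient = 2
x_12 = 3.0000, f(x_12) = 20.085537, coefficient = 1

I ≈ (0.145833/2) × 227.994444 = 16.624595
Exact value: 16.595194
Error: 0.029401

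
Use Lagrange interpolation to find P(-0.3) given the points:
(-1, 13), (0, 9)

Lagrange interpolation formula:
P(x) = Σ yᵢ × Lᵢ(x)
where Lᵢ(x) = Π_{j≠i} (x - xⱼ)/(xᵢ - xⱼ)

L_0(-0.3) = (-0.3 - 0)/(-1 - 0) = 0.300000
L_1(-0.3) = (-0.3 - (-1))/(0 - (-1)) = 0.700000

P(-0.3) = 13×L_0(-0.3) + 9×L_1(-0.3)
P(-0.3) = 10.200000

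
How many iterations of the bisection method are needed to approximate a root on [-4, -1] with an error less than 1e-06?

We need (b-a)/2^n ≤ 1e-06
(-1 - (-4))/2^n ≤ 1e-06
3/2^n ≤ 1e-06
2^n ≥ 3000000
n ≥ log₂(3000000) = 21.52
n ≥ 22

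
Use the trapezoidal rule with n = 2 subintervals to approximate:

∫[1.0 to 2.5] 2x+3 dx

f(x) = 2x+3
a = 1.0, b = 2.5, n = 2
h = (b - a)/n = 0.750000

Trapezoidal rule: (h/2)[f(x₀) + 2f(x₁) + 2f(x₂) + ... + f(xₙ)]

x_0 = 1.0000, f(x_0) = 5.000000, coefficient = 1
x_1 = 1.7500, f(x_1) = 6.500000, coefficient = 2
x_2 = 2.5000, f(x_2) = 8.000000, coefficient = 1

I ≈ (0.750000/2) × 26.000000 = 9.750000
Exact value: 9.750000
Error: 0.000000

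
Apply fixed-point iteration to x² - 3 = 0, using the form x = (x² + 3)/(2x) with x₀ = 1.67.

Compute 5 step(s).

Equation: x² - 3 = 0
Fixed-point form: x = (x² + 3)/(2x)
x₀ = 1.67

x_1 = g(1.670000) = 1.733204
x_2 = g(1.733204) = 1.732051
x_3 = g(1.732051) = 1.732051
x_4 = g(1.732051) = 1.732051
x_5 = g(1.732051) = 1.732051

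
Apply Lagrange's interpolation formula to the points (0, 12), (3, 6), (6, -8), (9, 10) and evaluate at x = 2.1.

Lagrange interpolation formula:
P(x) = Σ yᵢ × Lᵢ(x)
where Lᵢ(x) = Π_{j≠i} (x - xⱼ)/(xᵢ - xⱼ)

L_0(2.1) = (2.1 - 3)/(0 - 3) × (2.1 - 6)/(0 - 6) × (2.1 - 9)/(0 - 9) = 0.149500
L_1(2.1) = (2.1 - 0)/(3 - 0) × (2.1 - 6)/(3 - 6) × (2.1 - 9)/(3 - 9) = 1.046500
L_2(2.1) = (2.1 - 0)/(6 - 0) × (2.1 - 3)/(6 - 3) × (2.1 - 9)/(6 - 9) = -0.241500
L_3(2.1) = (2.1 - 0)/(9 - 0) × (2.1 - 3)/(9 - 3) × (2.1 - 6)/(9 - 6) = 0.045500

P(2.1) = 12×L_0(2.1) + 6×L_1(2.1) + (-8)×L_2(2.1) + 10×L_3(2.1)
P(2.1) = 10.460000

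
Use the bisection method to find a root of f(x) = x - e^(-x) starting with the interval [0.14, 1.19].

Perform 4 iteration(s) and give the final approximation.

f(x) = x - e^(-x)
Initial interval: [0.14, 1.19]

Iteration 1:
  c_1 = (0.140000 + 1.190000)/2 = 0.665000
  f(c_1) = f(0.665000) = 0.150726
  f(a) × f(c) < 0, new interval: [0.140000, 0.665000]
Iteration 2:
  c_2 = (0.140000 + 0.665000)/2 = 0.402500
  f(c_2) = f(0.402500) = -0.266146
  f(a) × f(c) ≥ 0, new interval: [0.402500, 0.665000]
Iteration 3:
  c_3 = (0.402500 + 0.665000)/2 = 0.533750
  f(c_3) = f(0.533750) = -0.052652
  f(a) × f(c) ≥ 0, new interval: [0.533750, 0.665000]
Iteration 4:
  c_4 = (0.533750 + 0.665000)/2 = 0.599375
  f(c_4) = f(0.599375) = 0.050220
  f(a) × f(c) < 0, new interval: [0.533750, 0.599375]

After 4 iteration(s), the approximation is c_4 = 0.599375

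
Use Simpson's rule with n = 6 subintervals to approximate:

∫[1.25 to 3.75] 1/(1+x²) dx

f(x) = 1/(1+x²)
a = 1.25, b = 3.75, n = 6
h = (b - a)/n = 0.416667

Simpson's rule: (h/3)[f(x₀) + 4f(x₁) + 2f(x₂) + ... + f(xₙ)]

x_0 = 1.2500, f(x_0) = 0.390244, coefficient = 1
x_1 = 1.6667, f(x_1) = 0.264706, coefficient = 4
x_2 = 2.0833, f(x_2) = 0.187256, coefficient = 2
x_3 = 2.5000, f(x_3) = 0.137931, coefficient = 4
x_4 = 2.9167, f(x_4) = 0.105186, coefficient = 2
x_5 = 3.3333, f(x_5) = 0.082569, coefficient = 4
x_6 = 3.7500, f(x_6) = 0.066390, coefficient = 1

I ≈ (0.416667/3) × 2.982342 = 0.414214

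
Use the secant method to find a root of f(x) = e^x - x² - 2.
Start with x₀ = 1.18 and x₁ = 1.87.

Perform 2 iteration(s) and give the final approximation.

f(x) = e^x - x² - 2
x₀ = 1.18, x₁ = 1.87

Secant formula: x_{n+1} = x_n - f(x_n)(x_n - x_{n-1})/(f(x_n) - f(x_{n-1}))

Iteration 1:
  f(1.180000) = -0.138026
  f(1.870000) = 0.991396
  x_2 = 1.870000 - 0.991396×(1.870000 - 1.180000)/(0.991396 - (-0.138026))
       = 1.264324
Iteration 2:
  f(1.870000) = 0.991396
  f(1.264324) = -0.057816
  x_3 = 1.264324 - (-0.057816)×(1.264324 - 1.870000)/(-0.057816 - 0.991396)
       = 1.297700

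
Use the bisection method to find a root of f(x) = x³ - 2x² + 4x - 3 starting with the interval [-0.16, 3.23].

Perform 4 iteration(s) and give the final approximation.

f(x) = x³ - 2x² + 4x - 3
Initial interval: [-0.16, 3.23]

Iteration 1:
  c_1 = (-0.160000 + 3.230000)/2 = 1.535000
  f(c_1) = f(1.535000) = 2.044355
  f(a) × f(c) < 0, new interval: [-0.160000, 1.535000]
Iteration 2:
  c_2 = (-0.160000 + 1.535000)/2 = 0.687500
  f(c_2) = f(0.687500) = -0.870361
  f(a) × f(c) ≥ 0, new interval: [0.687500, 1.535000]
Iteration 3:
  c_3 = (0.687500 + 1.535000)/2 = 1.111250
  f(c_3) = f(1.111250) = 0.347503
  f(a) × f(c) < 0, new interval: [0.687500, 1.111250]
Iteration 4:
  c_4 = (0.687500 + 1.111250)/2 = 0.899375
  f(c_4) = f(0.899375) = -0.292768
  f(a) × f(c) ≥ 0, new interval: [0.899375, 1.111250]

After 4 iteration(s), the approximation is c_4 = 0.899375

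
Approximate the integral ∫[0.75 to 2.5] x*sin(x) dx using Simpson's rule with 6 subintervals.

f(x) = x*sin(x)
a = 0.75, b = 2.5, n = 6
h = (b - a)/n = 0.291667

Simpson's rule: (h/3)[f(x₀) + 4f(x₁) + 2f(x₂) + ... + f(xₙ)]

x_0 = 0.7500, f(x_0) = 0.511229, coefficient = 1
x_1 = 1.0417, f(x_1) = 0.899215, coefficient = 4
x_2 = 1.3333, f(x_2) = 1.295917, coefficient = 2
x_3 = 1.6250, f(x_3) = 1.622613, coefficient = 4
x_4 = 1.9167, f(x_4) = 1.803163, coefficient = 2
x_5 = 2.2083, f(x_5) = 1.774538, coefficient = 4
x_6 = 2.5000, f(x_6) = 1.496180, coefficient = 1

I ≈ (0.291667/3) × 25.391036 = 2.468573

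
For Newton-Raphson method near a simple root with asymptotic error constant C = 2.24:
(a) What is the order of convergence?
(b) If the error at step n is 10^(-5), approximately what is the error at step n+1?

(a) Newton-Raphson has quadratic (order 2) convergence near simple roots.
    This means |e_{n+1}| ≈ C|e_n|².

(b) With |e_n| = 10^(-5) and C = 2.24:
    |e_{n+1}| ≈ 2.24 × (10^(-5))² = 2.24 × 10^(-10)

(a) 2 (quadratic); (b) |e_{n+1}| ≈ 2.240e-10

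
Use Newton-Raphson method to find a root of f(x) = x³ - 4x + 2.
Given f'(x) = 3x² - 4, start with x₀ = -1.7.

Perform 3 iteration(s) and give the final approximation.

f(x) = x³ - 4x + 2
f'(x) = 3x² - 4
x₀ = -1.7

Newton-Raphson formula: x_{n+1} = x_n - f(x_n)/f'(x_n)

Iteration 1:
  f(-1.700000) = 3.887000
  f'(-1.700000) = 4.670000
  x_1 = -1.700000 - 3.887000/4.670000 = -2.532334
Iteration 2:
  f(-2.532334) = -4.109802
  f'(-2.532334) = 15.238147
  x_2 = -2.532334 - (-4.109802)/15.238147 = -2.262629
Iteration 3:
  f(-2.262629) = -0.532993
  f'(-2.262629) = 11.358473
  x_3 = -2.262629 - (-0.532993)/11.358473 = -2.215705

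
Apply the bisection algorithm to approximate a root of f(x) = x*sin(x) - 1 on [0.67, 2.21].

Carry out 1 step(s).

f(x) = x*sin(x) - 1
Initial interval: [0.67, 2.21]

Iteration 1:
  c_1 = (0.670000 + 2.210000)/2 = 1.440000
  f(c_1) = f(1.440000) = 0.427700
  f(a) × f(c) < 0, new interval: [0.670000, 1.440000]

After 1 iteration(s), the approximation is c_1 = 1.440000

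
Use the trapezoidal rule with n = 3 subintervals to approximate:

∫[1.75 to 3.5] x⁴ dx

f(x) = x⁴
a = 1.75, b = 3.5, n = 3
h = (b - a)/n = 0.583333

Trapezoidal rule: (h/2)[f(x₀) + 2f(x₁) + 2f(x₂) + ... + f(xₙ)]

x_0 = 1.7500, f(x_0) = 9.378906, coefficient = 1
x_1 = 2.3333, f(x_1) = 29.641975, coefficient = 2
x_2 = 2.9167, f(x_2) = 72.368104, coefficient = 2
x_3 = 3.5000, f(x_3) = 150.062500, coefficient = 1

I ≈ (0.583333/2) × 363.461564 = 106.009623
Exact value: 101.761133
Error: 4.248490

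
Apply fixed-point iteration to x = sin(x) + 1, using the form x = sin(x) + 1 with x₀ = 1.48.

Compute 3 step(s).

Equation: x = sin(x) + 1
Fixed-point form: x = sin(x) + 1
x₀ = 1.48

x_1 = g(1.480000) = 1.995881
x_2 = g(1.995881) = 1.911004
x_3 = g(1.911004) = 1.942685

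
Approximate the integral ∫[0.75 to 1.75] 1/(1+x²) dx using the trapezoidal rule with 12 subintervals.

f(x) = 1/(1+x²)
a = 0.75, b = 1.75, n = 12
h = (b - a)/n = 0.083333

Trapezoidal rule: (h/2)[f(x₀) + 2f(x₁) + 2f(x₂) + ... + f(xₙ)]

x_0 = 0.7500, f(x_0) = 0.640000, coefficient = 1
x_1 = 0.8333, f(x_1) = 0.590164, coefficient = 2
x_2 = 0.9167, f(x_2) = 0.543396, coefficient = 2
x_3 = 1.0000, f(x_3) = 0.500000, coefficient = 2
x_4 = 1.0833, f(x_4) = 0.460064, coefficient = 2
x_5 = 1.1667, f(x_5) = 0.423529, coefficient = 2
x_6 = 1.2500, f(x_6) = 0.390244, coefficient = 2
x_7 = 1.3333, f(x_7) = 0.360000, coefficient = 2
x_8 = 1.4167, f(x_8) = 0.332564, coefficient = 2
x_9 = 1.5000, f(x_9) = 0.307692, coefficient = 2
x_10 = 1.5833, f(x_10) = 0.285149, coefficient = 2
x_11 = 1.6667, f(x_11) = 0.264706, coefficient = 2
x_12 = 1.7500, f(x_12) = 0.246154, coefficient = 1

I ≈ (0.083333/2) × 9.801169 = 0.408382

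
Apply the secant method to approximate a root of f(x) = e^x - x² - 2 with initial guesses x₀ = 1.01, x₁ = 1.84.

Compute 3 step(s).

f(x) = e^x - x² - 2
x₀ = 1.01, x₁ = 1.84

Secant formula: x_{n+1} = x_n - f(x_n)(x_n - x_{n-1})/(f(x_n) - f(x_{n-1}))

Iteration 1:
  f(1.010000) = -0.274499
  f(1.840000) = 0.910938
  x_2 = 1.840000 - 0.910938×(1.840000 - 1.010000)/(0.910938 - (-0.274499))
       = 1.202194
Iteration 2:
  f(1.840000) = 0.910938
  f(1.202194) = -0.117861
  x_3 = 1.202194 - (-0.117861)×(1.202194 - 1.840000)/(-0.117861 - 0.910938)
       = 1.275262
Iteration 3:
  f(1.202194) = -0.117861
  f(1.275262) = -0.046654
  x_4 = 1.275262 - (-0.046654)×(1.275262 - 1.202194)/(-0.046654 - (-0.117861))
       = 1.323135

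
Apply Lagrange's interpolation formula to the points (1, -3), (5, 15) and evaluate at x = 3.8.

Lagrange interpolation formula:
P(x) = Σ yᵢ × Lᵢ(x)
where Lᵢ(x) = Π_{j≠i} (x - xⱼ)/(xᵢ - xⱼ)

L_0(3.8) = (3.8 - 5)/(1 - 5) = 0.300000
L_1(3.8) = (3.8 - 1)/(5 - 1) = 0.700000

P(3.8) = (-3)×L_0(3.8) + 15×L_1(3.8)
P(3.8) = 9.600000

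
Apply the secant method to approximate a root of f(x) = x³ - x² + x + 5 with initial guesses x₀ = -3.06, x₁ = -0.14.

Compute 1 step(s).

f(x) = x³ - x² + x + 5
x₀ = -3.06, x₁ = -0.14

Secant formula: x_{n+1} = x_n - f(x_n)(x_n - x_{n-1})/(f(x_n) - f(x_{n-1}))

Iteration 1:
  f(-3.060000) = -36.076216
  f(-0.140000) = 4.837656
  x_2 = -0.140000 - 4.837656×(-0.140000 - (-3.060000))/(4.837656 - (-36.076216))
       = -0.485261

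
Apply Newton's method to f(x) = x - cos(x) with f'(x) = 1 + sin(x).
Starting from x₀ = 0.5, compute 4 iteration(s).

f(x) = x - cos(x)
f'(x) = 1 + sin(x)
x₀ = 0.5

Newton-Raphson formula: x_{n+1} = x_n - f(x_n)/f'(x_n)

Iteration 1:
  f(0.500000) = -0.377583
  f'(0.500000) = 1.479426
  x_1 = 0.500000 - (-0.377583)/1.479426 = 0.755222
Iteration 2:
  f(0.755222) = 0.027103
  f'(0.755222) = 1.685451
  x_2 = 0.755222 - 0.027103/1.685451 = 0.739142
Iteration 3:
  f(0.739142) = 0.000095
  f'(0.739142) = 1.673654
  x_3 = 0.739142 - 0.000095/1.673654 = 0.739085
Iteration 4:
  f(0.739085) = 0.000000
  f'(0.739085) = 1.673612
  x_4 = 0.739085 - 0.000000/1.673612 = 0.739085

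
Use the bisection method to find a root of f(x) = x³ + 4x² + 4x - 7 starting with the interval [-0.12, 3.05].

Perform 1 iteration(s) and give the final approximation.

f(x) = x³ + 4x² + 4x - 7
Initial interval: [-0.12, 3.05]

Iteration 1:
  c_1 = (-0.120000 + 3.050000)/2 = 1.465000
  f(c_1) = f(1.465000) = 10.589120
  f(a) × f(c) < 0, new interval: [-0.120000, 1.465000]

After 1 iteration(s), the approximation is c_1 = 1.465000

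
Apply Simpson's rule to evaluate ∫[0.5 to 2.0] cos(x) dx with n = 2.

f(x) = cos(x)
a = 0.5, b = 2.0, n = 2
h = (b - a)/n = 0.750000

Simpson's rule: (h/3)[f(x₀) + 4f(x₁) + 2f(x₂) + ... + f(xₙ)]

x_0 = 0.5000, f(x_0) = 0.877583, coefficient = 1
x_1 = 1.2500, f(x_1) = 0.315322, coefficient = 4
x_2 = 2.0000, f(x_2) = -0.416147, coefficient = 1

I ≈ (0.750000/3) × 1.722725 = 0.430681
Exact value: 0.429872
Error: 0.000809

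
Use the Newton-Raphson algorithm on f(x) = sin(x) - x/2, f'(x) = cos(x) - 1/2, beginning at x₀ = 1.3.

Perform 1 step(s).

f(x) = sin(x) - x/2
f'(x) = cos(x) - 1/2
x₀ = 1.3

Newton-Raphson formula: x_{n+1} = x_n - f(x_n)/f'(x_n)

Iteration 1:
  f(1.300000) = 0.313558
  f'(1.300000) = -0.232501
  x_1 = 1.300000 - 0.313558/(-0.232501) = 2.648631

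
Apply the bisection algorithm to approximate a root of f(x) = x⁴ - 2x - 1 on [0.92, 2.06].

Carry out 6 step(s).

f(x) = x⁴ - 2x - 1
Initial interval: [0.92, 2.06]

Iteration 1:
  c_1 = (0.920000 + 2.060000)/2 = 1.490000
  f(c_1) = f(1.490000) = 0.948844
  f(a) × f(c) < 0, new interval: [0.920000, 1.490000]
Iteration 2:
  c_2 = (0.920000 + 1.490000)/2 = 1.205000
  f(c_2) = f(1.205000) = -1.301623
  f(a) × f(c) ≥ 0, new interval: [1.205000, 1.490000]
Iteration 3:
  c_3 = (1.205000 + 1.490000)/2 = 1.347500
  f(c_3) = f(1.347500) = -0.398029
  f(a) × f(c) ≥ 0, new interval: [1.347500, 1.490000]
Iteration 4:
  c_4 = (1.347500 + 1.490000)/2 = 1.418750
  f(c_4) = f(1.418750) = 0.214071
  f(a) × f(c) < 0, new interval: [1.347500, 1.418750]
Iteration 5:
  c_5 = (1.347500 + 1.418750)/2 = 1.383125
  f(c_5) = f(1.383125) = -0.106548
  f(a) × f(c) ≥ 0, new interval: [1.383125, 1.418750]
Iteration 6:
  c_6 = (1.383125 + 1.418750)/2 = 1.400938
  f(c_6) = f(1.400938) = 0.050025
  f(a) × f(c) < 0, new interval: [1.383125, 1.400938]

After 6 iteration(s), the approximation is c_6 = 1.400938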